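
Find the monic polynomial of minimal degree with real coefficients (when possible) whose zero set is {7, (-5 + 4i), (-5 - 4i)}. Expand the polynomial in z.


The polynomial is p(z) = ∏_{α ∈ S} (z − α), where S = {7, (-5 + 4i), (-5 - 4i)}.
Expanding the product yields: p(z) = z^3 + 3·z^2 -29·z -287.
Note conjugate pairs combine to real quadratics: (z − (-5+4i))(z − (-5−4i)) = z² + 10z + 41.
The resulting polynomial has degree 3 and real coefficients as required.

p(z) = z^3 + 3·z^2 -29·z -287.


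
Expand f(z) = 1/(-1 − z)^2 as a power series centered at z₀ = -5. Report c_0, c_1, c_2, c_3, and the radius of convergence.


Let w = z − z₀, so z = z₀ + w.
Then -1 − z = -1 − (z₀ + w) = (-1 − z₀) − w = 4 − w.
f(z) = 1/(4 − w)^2 = (1/(4)^2) · (1 − w/(4))^{−2}.
By the binomial series (1−u)^{−2} = Σ_{n≥0} C(n+1, 1) u^n for |u|<1, with u = w/(4):
  c_n = C(n+1, 1) / (4)^(n+2).
  c_0 = 1/(4)^2 = 1/16.
  c_1 = 2/(4)^3 = 1/32.
  c_2 = 3/(4)^4 = 3/256.
  c_3 = 4/(4)^5 = 1/256.
The series is valid for |w/d| < 1, i.e. |z − z₀| < |d|.
Radius of convergence: R = |-1 − z₀| = |4| = 4 (distance from z₀ to the singularity z = -1).

c_0 = 1/16, c_1 = 1/32, c_2 = 3/256, c_3 = 1/256; R = 4.


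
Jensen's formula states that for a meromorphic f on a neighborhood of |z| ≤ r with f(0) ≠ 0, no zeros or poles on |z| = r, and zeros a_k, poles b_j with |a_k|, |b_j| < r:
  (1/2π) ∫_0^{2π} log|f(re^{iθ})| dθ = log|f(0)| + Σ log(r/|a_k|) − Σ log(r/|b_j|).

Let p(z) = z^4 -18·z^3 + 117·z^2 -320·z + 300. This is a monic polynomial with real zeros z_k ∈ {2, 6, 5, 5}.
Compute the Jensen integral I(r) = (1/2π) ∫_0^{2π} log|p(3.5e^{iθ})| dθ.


Zeros: 2, 5, 5, 6; r = 3.5.
Inside |z| < r: 2. Outside (|z| ≥ r): 5, 5, 6.
p(0) = 300, so log|p(0)| = log(300) = 5.7038.
Apply Jensen: I(r) = log|p(0)| + Σ_k log(r/|z_k|), summed over zeros inside |z| < r.
  log(r/|z_k|) for z_k = 2: log(3.5/2) = 0.5596
  Outside zeros (5, 5, 6) contribute nothing to the Jensen sum.
Sum over inside zeros: 0.5596.
I(r) = log|p(0)| + (inside sum) = 5.7038 + 0.5596 = 6.2634.
Note: since some zeros are outside |z| ≤ r, the simplified n·log(r) form does NOT apply — only the inside zeros contribute.

I(r) ≈ 6.2634.


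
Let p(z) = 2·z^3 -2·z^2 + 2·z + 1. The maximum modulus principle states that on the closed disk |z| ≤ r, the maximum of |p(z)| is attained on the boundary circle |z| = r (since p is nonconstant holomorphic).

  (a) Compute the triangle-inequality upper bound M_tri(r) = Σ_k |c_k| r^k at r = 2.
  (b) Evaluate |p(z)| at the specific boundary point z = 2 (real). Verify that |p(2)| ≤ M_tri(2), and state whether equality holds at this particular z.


Coefficients: c_0 = 1, c_1 = 2, c_2 = -2, c_3 = 2. Radius r = 2.
Part (a). Triangle bound: M_tri(r) = Σ_k |c_k| r^k
  = |1|·2^0 + |2|·2^1 + |-2|·2^2 + |2|·2^3
  = 1 + 4 + 8 + 16 = 29.
This bounds M(r) := max_{|z|=r} |p(z)| from above; equality holds iff all terms c_k z^k can be made to align in phase at a single z on |z|=r.
Part (b). At z = 2 (real, on the circle |z| = r):
  p(2) = (1)·2^0 + (2)·2^1 + (-2)·2^2 + (2)·2^3 = 13.
  |p(2)| = 13.
Check: |p(2)| = 13 ≤ 29 = M_tri(2). ✓ Equality does not hold at z = 2 (the coefficients have mixed signs, so the terms do not all align in phase there).

M_tri(2) = 29; |p(2)| = 13; equality at z=2: no.


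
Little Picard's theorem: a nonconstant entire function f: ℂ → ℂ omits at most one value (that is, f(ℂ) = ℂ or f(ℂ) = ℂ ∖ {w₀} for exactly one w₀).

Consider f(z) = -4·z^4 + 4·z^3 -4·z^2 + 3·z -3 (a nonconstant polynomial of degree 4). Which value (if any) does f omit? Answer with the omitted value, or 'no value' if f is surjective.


Little Picard bounds the complement of f(ℂ) to at most one point.
For every w ∈ ℂ, the equation p(z) − w = 0 is a nonconstant polynomial in z and hence has at least one root by the fundamental theorem of algebra. So p is surjective onto ℂ, omitting no value.

Omitted value: no value.


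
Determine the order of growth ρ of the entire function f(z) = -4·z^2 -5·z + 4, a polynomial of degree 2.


|f(z)| ≤ Σ|c_k|·r^k = O(r^2) as r → ∞. Polynomial growth is O(e^{r^ε}) for every ε > 0 (since r^2/e^{r^ε} → 0), so ρ ≤ ε for all ε > 0, i.e. ρ = 0. Every nonconstant polynomial has order 0.
Therefore ρ = 0.

Order ρ = 0.


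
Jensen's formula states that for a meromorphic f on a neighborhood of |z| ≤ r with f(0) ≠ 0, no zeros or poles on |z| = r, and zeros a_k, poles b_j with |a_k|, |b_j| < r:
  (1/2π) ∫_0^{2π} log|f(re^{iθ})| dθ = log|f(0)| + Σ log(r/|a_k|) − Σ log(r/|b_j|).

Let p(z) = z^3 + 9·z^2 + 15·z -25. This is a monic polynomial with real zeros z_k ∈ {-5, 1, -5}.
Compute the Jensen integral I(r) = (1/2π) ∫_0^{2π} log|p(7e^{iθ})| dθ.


Zeros: -5, -5, 1; r = 7.
Inside |z| < r: -5, -5, 1. Outside (|z| ≥ r): ∅.
p(0) = -25, so log|p(0)| = log(25) = 3.2189.
Apply Jensen: I(r) = log|p(0)| + Σ_k log(r/|z_k|), summed over zeros inside |z| < r.
  log(r/|z_k|) for z_k = -5: log(7/5) = 0.3365
  log(r/|z_k|) for z_k = 1: log(7/1) = 1.9459
  log(r/|z_k|) for z_k = -5: log(7/5) = 0.3365
Sum over inside zeros: 2.6189.
I(r) = log|p(0)| + (inside sum) = 3.2189 + 2.6189 = 5.8377.
Closed form (all zeros inside, monic): I(r) = n·log(r) = 3·log(7) = 5.8377. ✓

I(r) ≈ 5.8377.


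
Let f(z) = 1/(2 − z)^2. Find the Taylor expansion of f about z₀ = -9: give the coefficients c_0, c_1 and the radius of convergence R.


Let w = z − z₀, so z = z₀ + w.
Then 2 − z = 2 − (z₀ + w) = (2 − z₀) − w = 11 − w.
f(z) = 1/(11 − w)^2 = (1/(11)^2) · (1 − w/(11))^{−2}.
By the binomial series (1−u)^{−2} = Σ_{n≥0} C(n+1, 1) u^n for |u|<1, with u = w/(11):
  c_n = C(n+1, 1) / (11)^(n+2).
  c_0 = 1/(11)^2 = 1/121.
  c_1 = 2/(11)^3 = 2/1331.
The series is valid for |w/d| < 1, i.e. |z − z₀| < |d|.
Radius of convergence: R = |2 − z₀| = |11| = 11 (distance from z₀ to the singularity z = 2).

c_0 = 1/121, c_1 = 2/1331; R = 11.


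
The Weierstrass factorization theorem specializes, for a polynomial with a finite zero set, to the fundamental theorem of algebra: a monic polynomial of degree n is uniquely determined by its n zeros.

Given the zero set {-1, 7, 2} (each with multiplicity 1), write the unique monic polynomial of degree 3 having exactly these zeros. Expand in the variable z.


The polynomial is p(z) = ∏_{α ∈ S} (z − α), where S = {-1, 7, 2}.
Expanding the product yields: p(z) = z^3 -8·z^2 + 5·z + 14.
The resulting polynomial has degree 3 and real coefficients as required.

p(z) = z^3 -8·z^2 + 5·z + 14.


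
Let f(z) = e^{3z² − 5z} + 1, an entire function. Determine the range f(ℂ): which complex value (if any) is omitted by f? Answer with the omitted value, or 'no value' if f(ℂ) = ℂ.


Little Picard bounds the complement of f(ℂ) to at most one point.
The exponent g(z) = 3z² − 5z is a nonconstant polynomial, hence surjective onto ℂ. So e^{g(z)} takes every value in {e^w : w ∈ ℂ} = ℂ ∖ {0}. Adding 1 shifts the range to ℂ ∖ {1}. f omits exactly 1.

Omitted value: 1.


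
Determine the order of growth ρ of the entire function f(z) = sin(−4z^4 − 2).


Write sin(w) = (e^{iw} ± e^{−iw})/(2 or 2i), so |sin(w)| ≤ e^{|w|}. With w = −4z^4 − 2, |w| ≤ 4r^4 + 2 on |z|=r, giving M(r) ≤ e^{4r^4 + 2} and ρ ≤ 4. For the lower bound, choose z on |z|=r with -4z^4 purely imaginary of modulus 4r^4; then |sin(−4z^4 − 2)| grows like e^{4r^4}/2, so ρ ≥ 4. Hence ρ = 4.
Therefore ρ = 4.

Order ρ = 4.


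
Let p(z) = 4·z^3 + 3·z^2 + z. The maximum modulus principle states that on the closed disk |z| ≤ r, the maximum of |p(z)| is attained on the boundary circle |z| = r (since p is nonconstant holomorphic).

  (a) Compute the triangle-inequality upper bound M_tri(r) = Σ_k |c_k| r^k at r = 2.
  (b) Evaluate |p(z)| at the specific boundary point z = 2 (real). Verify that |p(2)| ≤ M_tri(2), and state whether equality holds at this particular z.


Coefficients: c_0 = 0, c_1 = 1, c_2 = 3, c_3 = 4. Radius r = 2.
Part (a). Triangle bound: M_tri(r) = Σ_k |c_k| r^k
  = |0|·2^0 + |1|·2^1 + |3|·2^2 + |4|·2^3
  = 0 + 2 + 12 + 32 = 46.
This bounds M(r) := max_{|z|=r} |p(z)| from above; equality holds iff all terms c_k z^k can be made to align in phase at a single z on |z|=r.
Part (b). At z = 2 (real, on the circle |z| = r):
  p(2) = (0)·2^0 + (1)·2^1 + (3)·2^2 + (4)·2^3 = 46.
  |p(2)| = 46.
Since all nonzero coefficients share the same sign, |p(2)| = 46 = M_tri(2); the triangle bound is attained at z = 2, so in fact M(r) = 46.

M_tri(2) = 46; |p(2)| = 46; equality at z=2: yes.


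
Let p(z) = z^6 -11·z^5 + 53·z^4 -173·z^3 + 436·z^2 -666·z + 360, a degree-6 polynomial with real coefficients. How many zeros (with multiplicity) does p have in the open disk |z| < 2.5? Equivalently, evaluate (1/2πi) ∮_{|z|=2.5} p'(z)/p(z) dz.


The zeros of p are: (0 + 3i), (0 - 3i), 4, 1, (3 + 1i), (3 - 1i).
Their magnitudes are: 3, 3, 4, 1, 3.162, 3.162.
Zeros with |z| < R = 2.5: 1.
Count = 1.
By the argument principle, (1/2πi) ∮_{|z|=R} p'(z)/p(z) dz equals exactly this count.

Number of zeros inside |z| < 2.5: 1.


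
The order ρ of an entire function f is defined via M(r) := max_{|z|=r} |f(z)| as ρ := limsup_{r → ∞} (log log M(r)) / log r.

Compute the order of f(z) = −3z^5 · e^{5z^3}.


M(r) = max_{|z|=r} |-3|·|z|^5·|e^{5z^3}| = 3·r^5 · e^{5r^3} (the factors attain their maxima compatibly on |z|=r). Then log M(r) = log 3 + 5·log r + 5r^3, dominated by the last term, so log log M(r) ~ 3·log r. The polynomial factor -3z^5 contributes only a log r term and does not affect the order. ρ = 3.
Therefore ρ = 3.

Order ρ = 3.


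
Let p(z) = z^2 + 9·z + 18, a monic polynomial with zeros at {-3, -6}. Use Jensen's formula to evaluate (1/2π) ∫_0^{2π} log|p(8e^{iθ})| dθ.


Zeros: -6, -3; r = 8.
Inside |z| < r: -6, -3. Outside (|z| ≥ r): ∅.
p(0) = 18, so log|p(0)| = log(18) = 2.8904.
Apply Jensen: I(r) = log|p(0)| + Σ_k log(r/|z_k|), summed over zeros inside |z| < r.
  log(r/|z_k|) for z_k = -3: log(8/3) = 0.9808
  log(r/|z_k|) for z_k = -6: log(8/6) = 0.2877
Sum over inside zeros: 1.2685.
I(r) = log|p(0)| + (inside sum) = 2.8904 + 1.2685 = 4.1589.
Closed form (all zeros inside, monic): I(r) = n·log(r) = 2·log(8) = 4.1589. ✓

I(r) ≈ 4.1589.


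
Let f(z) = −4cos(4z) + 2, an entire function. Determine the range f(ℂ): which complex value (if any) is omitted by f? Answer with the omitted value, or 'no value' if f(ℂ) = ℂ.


Little Picard bounds the complement of f(ℂ) to at most one point.
cos is entire and surjective onto ℂ: for every w ∈ ℂ, cos(ζ) = w has a solution ζ ∈ ℂ (e.g., via the complex inverse arccos). With ζ = 4z this gives z = ζ/(4). Then -4·cos(4z) takes every value in -4·ℂ = ℂ, and adding 2 is a bijection of ℂ. So f is surjective and omits no value. (Note: only on the real line is cos bounded by [−1, 1].)

Omitted value: no value.


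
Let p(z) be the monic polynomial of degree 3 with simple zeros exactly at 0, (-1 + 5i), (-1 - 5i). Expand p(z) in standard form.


The polynomial is p(z) = ∏_{α ∈ S} (z − α), where S = {0, (-1 + 5i), (-1 - 5i)}.
Expanding the product yields: p(z) = z^3 + 2·z^2 + 26·z.
Note conjugate pairs combine to real quadratics: (z − (-1+5i))(z − (-1−5i)) = z² + 2z + 26.
The resulting polynomial has degree 3 and real coefficients as required.

p(z) = z^3 + 2·z^2 + 26·z.


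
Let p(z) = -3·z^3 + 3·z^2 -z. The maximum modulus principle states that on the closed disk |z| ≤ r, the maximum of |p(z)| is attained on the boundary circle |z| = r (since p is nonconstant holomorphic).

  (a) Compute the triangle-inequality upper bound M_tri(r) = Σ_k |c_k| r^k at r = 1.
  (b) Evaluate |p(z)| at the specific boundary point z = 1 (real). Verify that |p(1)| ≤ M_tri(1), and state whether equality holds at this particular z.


Coefficients: c_0 = 0, c_1 = -1, c_2 = 3, c_3 = -3. Radius r = 1.
Part (a). Triangle bound: M_tri(r) = Σ_k |c_k| r^k
  = |0|·1^0 + |-1|·1^1 + |3|·1^2 + |-3|·1^3
  = 0 + 1 + 3 + 3 = 7.
This bounds M(r) := max_{|z|=r} |p(z)| from above; equality holds iff all terms c_k z^k can be made to align in phase at a single z on |z|=r.
Part (b). At z = 1 (real, on the circle |z| = r):
  p(1) = (0)·1^0 + (-1)·1^1 + (3)·1^2 + (-3)·1^3 = -1.
  |p(1)| = 1.
Check: |p(1)| = 1 ≤ 7 = M_tri(1). ✓ Equality does not hold at z = 1 (the coefficients have mixed signs, so the terms do not all align in phase there).

M_tri(1) = 7; |p(1)| = 1; equality at z=1: no.


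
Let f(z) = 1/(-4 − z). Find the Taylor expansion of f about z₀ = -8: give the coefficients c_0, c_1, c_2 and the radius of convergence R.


Let w = z − z₀, so z = z₀ + w.
Then -4 − z = -4 − (z₀ + w) = (-4 − z₀) − w = 4 − w.
f(z) = 1/(4 − w) = (1/(4)) · 1/(1 − w/(4)) = Σ_{n≥0} w^n / (4)^(n+1).
So c_n = 1/(4)^(n+1):
  c_0 = 1/(4)^1 = 1/4.
  c_1 = 1/(4)^2 = 1/16.
  c_2 = 1/(4)^3 = 1/64.
The series is valid for |w/d| < 1, i.e. |z − z₀| < |d|.
Radius of convergence: R = |-4 − z₀| = |4| = 4 (distance from z₀ to the singularity z = -4).

c_0 = 1/4, c_1 = 1/16, c_2 = 1/64; R = 4.


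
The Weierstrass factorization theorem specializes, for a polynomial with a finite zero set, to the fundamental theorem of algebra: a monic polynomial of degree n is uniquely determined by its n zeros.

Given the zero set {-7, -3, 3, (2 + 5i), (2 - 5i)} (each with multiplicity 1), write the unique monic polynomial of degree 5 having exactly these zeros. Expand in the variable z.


The polynomial is p(z) = ∏_{α ∈ S} (z − α), where S = {-7, -3, 3, (2 + 5i), (2 - 5i)}.
Expanding the product yields: p(z) = z^5 + 3·z^4 -8·z^3 + 176·z^2 -9·z -1827.
Note conjugate pairs combine to real quadratics: (z − (2+5i))(z − (2−5i)) = z² − 4z + 29.
The resulting polynomial has degree 5 and real coefficients as required.

p(z) = z^5 + 3·z^4 -8·z^3 + 176·z^2 -9·z -1827.


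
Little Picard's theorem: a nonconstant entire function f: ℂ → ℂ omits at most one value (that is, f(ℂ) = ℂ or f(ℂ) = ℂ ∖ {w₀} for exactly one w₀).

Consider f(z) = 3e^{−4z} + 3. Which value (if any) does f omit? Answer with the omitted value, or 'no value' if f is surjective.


Little Picard bounds the complement of f(ℂ) to at most one point.
e^{−4z} is never zero on ℂ, so 3·e^{−4z} takes every value in ℂ ∖ {0}. Adding 3 shifts the range to ℂ ∖ {3}. Thus f omits exactly the value 3.

Omitted value: 3.


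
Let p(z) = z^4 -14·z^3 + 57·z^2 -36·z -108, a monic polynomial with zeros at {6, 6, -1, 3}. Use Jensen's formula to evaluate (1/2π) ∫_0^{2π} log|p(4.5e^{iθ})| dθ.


Zeros: -1, 3, 6, 6; r = 4.5.
Inside |z| < r: -1, 3. Outside (|z| ≥ r): 6, 6.
p(0) = -108, so log|p(0)| = log(108) = 4.6821.
Apply Jensen: I(r) = log|p(0)| + Σ_k log(r/|z_k|), summed over zeros inside |z| < r.
  log(r/|z_k|) for z_k = -1: log(4.5/1) = 1.5041
  log(r/|z_k|) for z_k = 3: log(4.5/3) = 0.4055
  Outside zeros (6, 6) contribute nothing to the Jensen sum.
Sum over inside zeros: 1.9095.
I(r) = log|p(0)| + (inside sum) = 4.6821 + 1.9095 = 6.5917.
Note: since some zeros are outside |z| ≤ r, the simplified n·log(r) form does NOT apply — only the inside zeros contribute.

I(r) ≈ 6.5917.


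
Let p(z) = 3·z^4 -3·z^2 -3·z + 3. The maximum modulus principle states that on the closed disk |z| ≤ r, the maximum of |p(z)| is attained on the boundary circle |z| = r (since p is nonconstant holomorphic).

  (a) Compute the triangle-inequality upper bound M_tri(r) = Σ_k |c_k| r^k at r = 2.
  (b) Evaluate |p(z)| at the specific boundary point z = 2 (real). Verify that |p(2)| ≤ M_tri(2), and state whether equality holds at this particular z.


Coefficients: c_0 = 3, c_1 = -3, c_2 = -3, c_3 = 0, c_4 = 3. Radius r = 2.
Part (a). Triangle bound: M_tri(r) = Σ_k |c_k| r^k
  = |3|·2^0 + |-3|·2^1 + |-3|·2^2 + |0|·2^3 + |3|·2^4
  = 3 + 6 + 12 + 0 + 48 = 69.
This bounds M(r) := max_{|z|=r} |p(z)| from above; equality holds iff all terms c_k z^k can be made to align in phase at a single z on |z|=r.
Part (b). At z = 2 (real, on the circle |z| = r):
  p(2) = (3)·2^0 + (-3)·2^1 + (-3)·2^2 + (0)·2^3 + (3)·2^4 = 33.
  |p(2)| = 33.
Check: |p(2)| = 33 ≤ 69 = M_tri(2). ✓ Equality does not hold at z = 2 (the coefficients have mixed signs, so the terms do not all align in phase there).

M_tri(2) = 69; |p(2)| = 33; equality at z=2: no.


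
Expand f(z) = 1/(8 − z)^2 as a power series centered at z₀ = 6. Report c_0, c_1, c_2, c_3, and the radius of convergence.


Let w = z − z₀, so z = z₀ + w.
Then 8 − z = 8 − (z₀ + w) = (8 − z₀) − w = 2 − w.
f(z) = 1/(2 − w)^2 = (1/(2)^2) · (1 − w/(2))^{−2}.
By the binomial series (1−u)^{−2} = Σ_{n≥0} C(n+1, 1) u^n for |u|<1, with u = w/(2):
  c_n = C(n+1, 1) / (2)^(n+2).
  c_0 = 1/(2)^2 = 1/4.
  c_1 = 2/(2)^3 = 1/4.
  c_2 = 3/(2)^4 = 3/16.
  c_3 = 4/(2)^5 = 1/8.
The series is valid for |w/d| < 1, i.e. |z − z₀| < |d|.
Radius of convergence: R = |8 − z₀| = |2| = 2 (distance from z₀ to the singularity z = 8).

c_0 = 1/4, c_1 = 1/4, c_2 = 3/16, c_3 = 1/8; R = 2.


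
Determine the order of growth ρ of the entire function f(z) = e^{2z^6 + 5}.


|e^{2z^6 + 5}| = e^{Re(2·z^6) + 5} ≤ e^{2|z|^6 + 5} = e^{2r^6 + 5} on |z| = r, so ρ ≤ 6. Choosing z on |z|=r so that 2·z^6 is real positive (always possible by picking arg z appropriately) gives |f(z)| = e^{2r^6 + 5}, matching the bound. The additive constant 5 does not affect log log M(r) ~ 6·log r. Hence ρ = 6.
Therefore ρ = 6.

Order ρ = 6.


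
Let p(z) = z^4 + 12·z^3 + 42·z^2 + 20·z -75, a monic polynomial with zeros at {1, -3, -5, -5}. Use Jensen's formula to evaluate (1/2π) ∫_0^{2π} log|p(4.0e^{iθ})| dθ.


Zeros: -5, -5, -3, 1; r = 4.0.
Inside |z| < r: -3, 1. Outside (|z| ≥ r): -5, -5.
p(0) = -75, so log|p(0)| = log(75) = 4.3175.
Apply Jensen: I(r) = log|p(0)| + Σ_k log(r/|z_k|), summed over zeros inside |z| < r.
  log(r/|z_k|) for z_k = 1: log(4.0/1) = 1.3863
  log(r/|z_k|) for z_k = -3: log(4.0/3) = 0.2877
  Outside zeros (-5, -5) contribute nothing to the Jensen sum.
Sum over inside zeros: 1.6740.
I(r) = log|p(0)| + (inside sum) = 4.3175 + 1.6740 = 5.9915.
Note: since some zeros are outside |z| ≤ r, the simplified n·log(r) form does NOT apply — only the inside zeros contribute.

I(r) ≈ 5.9915.


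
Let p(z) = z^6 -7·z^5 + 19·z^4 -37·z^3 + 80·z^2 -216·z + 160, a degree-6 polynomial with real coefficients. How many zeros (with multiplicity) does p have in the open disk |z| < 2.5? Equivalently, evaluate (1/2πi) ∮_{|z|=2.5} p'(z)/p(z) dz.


The zeros of p are: (-1 + 2i), (-1 - 2i), (2 + 2i), (2 - 2i), 1, 4.
Their magnitudes are: 2.236, 2.236, 2.828, 2.828, 1, 4.
Zeros with |z| < R = 2.5: (-1 + 2i), (-1 - 2i), 1.
Count = 3.
By the argument principle, (1/2πi) ∮_{|z|=R} p'(z)/p(z) dz equals exactly this count.

Number of zeros inside |z| < 2.5: 3.


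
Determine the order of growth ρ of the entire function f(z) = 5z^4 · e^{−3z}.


M(r) = max_{|z|=r} |5|·|z|^4·|e^{−3z}| = 5·r^4 · e^{3r^1} (the factors attain their maxima compatibly on |z|=r). Then log M(r) = log 5 + 4·log r + 3r^1, dominated by the last term, so log log M(r) ~ 1·log r. The polynomial factor 5z^4 contributes only a log r term and does not affect the order. ρ = 1.
Therefore ρ = 1.

Order ρ = 1.


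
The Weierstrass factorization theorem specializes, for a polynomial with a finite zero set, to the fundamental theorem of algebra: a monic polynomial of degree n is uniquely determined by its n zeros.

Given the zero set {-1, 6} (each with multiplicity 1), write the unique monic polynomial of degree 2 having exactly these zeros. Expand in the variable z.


The polynomial is p(z) = ∏_{α ∈ S} (z − α), where S = {-1, 6}.
Expanding the product yields: p(z) = z^2 -5·z -6.
The resulting polynomial has degree 2 and real coefficients as required.

p(z) = z^2 -5·z -6.


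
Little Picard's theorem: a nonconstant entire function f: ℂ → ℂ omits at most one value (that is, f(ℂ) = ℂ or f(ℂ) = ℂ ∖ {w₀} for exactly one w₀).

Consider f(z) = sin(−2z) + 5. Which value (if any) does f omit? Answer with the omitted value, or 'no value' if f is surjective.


Little Picard bounds the complement of f(ℂ) to at most one point.
sin is entire and surjective onto ℂ: for every w ∈ ℂ, sin(ζ) = w has a solution ζ ∈ ℂ (e.g., via the complex inverse arcsin). With ζ = −2z this gives z = ζ/(-2). Then 1·sin(−2z) takes every value in 1·ℂ = ℂ, and adding 5 is a bijection of ℂ. So f is surjective and omits no value. (Note: only on the real line is sin bounded by [−1, 1].)

Omitted value: no value.


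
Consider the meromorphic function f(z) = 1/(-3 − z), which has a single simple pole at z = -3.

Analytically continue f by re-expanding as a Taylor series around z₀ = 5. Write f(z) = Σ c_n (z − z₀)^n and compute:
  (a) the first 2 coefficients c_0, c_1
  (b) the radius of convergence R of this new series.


Let w = z − z₀, so z = z₀ + w.
Then -3 − z = -3 − (z₀ + w) = (-3 − z₀) − w = -8 − w.
f(z) = 1/(-8 − w) = (1/(-8)) · 1/(1 − w/(-8)) = Σ_{n≥0} w^n / (-8)^(n+1).
So c_n = 1/(-8)^(n+1):
  c_0 = 1/(-8)^1 = -1/8.
  c_1 = 1/(-8)^2 = 1/64.
The series is valid for |w/d| < 1, i.e. |z − z₀| < |d|.
Radius of convergence: R = |-3 − z₀| = |-8| = 8 (distance from z₀ to the singularity z = -3).

c_0 = -1/8, c_1 = 1/64; R = 8.


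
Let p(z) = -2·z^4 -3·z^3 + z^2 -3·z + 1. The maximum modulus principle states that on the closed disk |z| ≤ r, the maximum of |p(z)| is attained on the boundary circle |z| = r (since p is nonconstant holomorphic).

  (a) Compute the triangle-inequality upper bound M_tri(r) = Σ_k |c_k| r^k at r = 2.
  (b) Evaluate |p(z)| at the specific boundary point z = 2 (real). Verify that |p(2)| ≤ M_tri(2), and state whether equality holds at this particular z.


Coefficients: c_0 = 1, c_1 = -3, c_2 = 1, c_3 = -3, c_4 = -2. Radius r = 2.
Part (a). Triangle bound: M_tri(r) = Σ_k |c_k| r^k
  = |1|·2^0 + |-3|·2^1 + |1|·2^2 + |-3|·2^3 + |-2|·2^4
  = 1 + 6 + 4 + 24 + 32 = 67.
This bounds M(r) := max_{|z|=r} |p(z)| from above; equality holds iff all terms c_k z^k can be made to align in phase at a single z on |z|=r.
Part (b). At z = 2 (real, on the circle |z| = r):
  p(2) = (1)·2^0 + (-3)·2^1 + (1)·2^2 + (-3)·2^3 + (-2)·2^4 = -57.
  |p(2)| = 57.
Check: |p(2)| = 57 ≤ 67 = M_tri(2). ✓ Equality does not hold at z = 2 (the coefficients have mixed signs, so the terms do not all align in phase there).

M_tri(2) = 67; |p(2)| = 57; equality at z=2: no.


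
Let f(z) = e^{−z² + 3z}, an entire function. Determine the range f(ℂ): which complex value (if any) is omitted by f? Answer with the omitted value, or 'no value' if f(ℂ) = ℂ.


Little Picard bounds the complement of f(ℂ) to at most one point.
The exponent g(z) = −z² + 3z is a nonconstant polynomial, hence surjective onto ℂ. So e^{g(z)} takes every value in {e^w : w ∈ ℂ} = ℂ ∖ {0}. Adding 0 shifts the range to ℂ ∖ {0}. f omits exactly 0.

Omitted value: 0.


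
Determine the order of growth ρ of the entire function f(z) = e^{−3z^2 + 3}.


|e^{−3z^2 + 3}| = e^{Re(-3·z^2) + 3} ≤ e^{3|z|^2 + 3} = e^{3r^2 + 3} on |z| = r, so ρ ≤ 2. Choosing z on |z|=r so that -3·z^2 is real positive (always possible by picking arg z appropriately) gives |f(z)| = e^{3r^2 + 3}, matching the bound. The additive constant 3 does not affect log log M(r) ~ 2·log r. Hence ρ = 2.
Therefore ρ = 2.

Order ρ = 2.


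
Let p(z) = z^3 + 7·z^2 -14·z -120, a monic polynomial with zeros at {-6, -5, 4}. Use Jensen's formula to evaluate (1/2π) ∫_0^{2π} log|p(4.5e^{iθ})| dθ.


Zeros: -6, -5, 4; r = 4.5.
Inside |z| < r: 4. Outside (|z| ≥ r): -6, -5.
p(0) = -120, so log|p(0)| = log(120) = 4.7875.
Apply Jensen: I(r) = log|p(0)| + Σ_k log(r/|z_k|), summed over zeros inside |z| < r.
  log(r/|z_k|) for z_k = 4: log(4.5/4) = 0.1178
  Outside zeros (-6, -5) contribute nothing to the Jensen sum.
Sum over inside zeros: 0.1178.
I(r) = log|p(0)| + (inside sum) = 4.7875 + 0.1178 = 4.9053.
Note: since some zeros are outside |z| ≤ r, the simplified n·log(r) form does NOT apply — only the inside zeros contribute.

I(r) ≈ 4.9053.


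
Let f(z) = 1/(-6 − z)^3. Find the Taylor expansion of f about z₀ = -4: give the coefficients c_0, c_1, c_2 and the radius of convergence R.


Let w = z − z₀, so z = z₀ + w.
Then -6 − z = -6 − (z₀ + w) = (-6 − z₀) − w = -2 − w.
f(z) = 1/(-2 − w)^3 = (1/(-2)^3) · (1 − w/(-2))^{−3}.
By the binomial series (1−u)^{−3} = Σ_{n≥0} C(n+2, 2) u^n for |u|<1, with u = w/(-2):
  c_n = C(n+2, 2) / (-2)^(n+3).
  c_0 = 1/(-2)^3 = -1/8.
  c_1 = 3/(-2)^4 = 3/16.
  c_2 = 6/(-2)^5 = -3/16.
The series is valid for |w/d| < 1, i.e. |z − z₀| < |d|.
Radius of convergence: R = |-6 − z₀| = |-2| = 2 (distance from z₀ to the singularity z = -6).

c_0 = -1/8, c_1 = 3/16, c_2 = -3/16; R = 2.


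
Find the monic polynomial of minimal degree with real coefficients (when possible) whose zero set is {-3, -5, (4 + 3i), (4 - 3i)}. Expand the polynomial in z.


The polynomial is p(z) = ∏_{α ∈ S} (z − α), where S = {-3, -5, (4 + 3i), (4 - 3i)}.
Expanding the product yields: p(z) = z^4 -24·z^2 + 80·z + 375.
Note conjugate pairs combine to real quadratics: (z − (4+3i))(z − (4−3i)) = z² − 8z + 25.
The resulting polynomial has degree 4 and real coefficients as required.

p(z) = z^4 -24·z^2 + 80·z + 375.


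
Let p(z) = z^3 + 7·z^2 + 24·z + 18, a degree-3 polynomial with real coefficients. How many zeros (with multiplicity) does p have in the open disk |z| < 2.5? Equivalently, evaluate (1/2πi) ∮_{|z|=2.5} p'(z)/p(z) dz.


The zeros of p are: (-3 + 3i), (-3 - 3i), -1.
Their magnitudes are: 4.243, 4.243, 1.
Zeros with |z| < R = 2.5: -1.
Count = 1.
By the argument principle, (1/2πi) ∮_{|z|=R} p'(z)/p(z) dz equals exactly this count.

Number of zeros inside |z| < 2.5: 1.


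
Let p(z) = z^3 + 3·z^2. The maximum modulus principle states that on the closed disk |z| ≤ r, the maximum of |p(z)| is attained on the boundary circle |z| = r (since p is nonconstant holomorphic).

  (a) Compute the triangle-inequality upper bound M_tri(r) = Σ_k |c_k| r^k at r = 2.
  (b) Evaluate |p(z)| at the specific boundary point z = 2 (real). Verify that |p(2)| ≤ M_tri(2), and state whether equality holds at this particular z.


Coefficients: c_0 = 0, c_1 = 0, c_2 = 3, c_3 = 1. Radius r = 2.
Part (a). Triangle bound: M_tri(r) = Σ_k |c_k| r^k
  = |0|·2^0 + |0|·2^1 + |3|·2^2 + |1|·2^3
  = 0 + 0 + 12 + 8 = 20.
This bounds M(r) := max_{|z|=r} |p(z)| from above; equality holds iff all terms c_k z^k can be made to align in phase at a single z on |z|=r.
Part (b). At z = 2 (real, on the circle |z| = r):
  p(2) = (0)·2^0 + (0)·2^1 + (3)·2^2 + (1)·2^3 = 20.
  |p(2)| = 20.
Since all nonzero coefficients share the same sign, |p(2)| = 20 = M_tri(2); the triangle bound is attained at z = 2, so in fact M(r) = 20.

M_tri(2) = 20; |p(2)| = 20; equality at z=2: yes.


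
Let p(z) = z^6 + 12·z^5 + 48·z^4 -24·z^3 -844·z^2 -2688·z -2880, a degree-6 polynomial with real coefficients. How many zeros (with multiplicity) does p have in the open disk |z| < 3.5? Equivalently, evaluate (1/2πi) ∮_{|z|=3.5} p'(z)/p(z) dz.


The zeros of p are: 4, -4, (-3 + 3i), (-3 - 3i), (-3 + 1i), (-3 - 1i).
Their magnitudes are: 4, 4, 4.243, 4.243, 3.162, 3.162.
Zeros with |z| < R = 3.5: (-3 + 1i), (-3 - 1i).
Count = 2.
By the argument principle, (1/2πi) ∮_{|z|=R} p'(z)/p(z) dz equals exactly this count.

Number of zeros inside |z| < 3.5: 2.


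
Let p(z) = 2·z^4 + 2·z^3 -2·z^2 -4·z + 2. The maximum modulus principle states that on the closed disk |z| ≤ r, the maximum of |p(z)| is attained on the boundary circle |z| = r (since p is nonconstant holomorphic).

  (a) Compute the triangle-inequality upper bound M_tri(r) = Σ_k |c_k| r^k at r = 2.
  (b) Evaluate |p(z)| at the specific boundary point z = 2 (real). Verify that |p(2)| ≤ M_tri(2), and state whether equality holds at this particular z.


Coefficients: c_0 = 2, c_1 = -4, c_2 = -2, c_3 = 2, c_4 = 2. Radius r = 2.
Part (a). Triangle bound: M_tri(r) = Σ_k |c_k| r^k
  = |2|·2^0 + |-4|·2^1 + |-2|·2^2 + |2|·2^3 + |2|·2^4
  = 2 + 8 + 8 + 16 + 32 = 66.
This bounds M(r) := max_{|z|=r} |p(z)| from above; equality holds iff all terms c_k z^k can be made to align in phase at a single z on |z|=r.
Part (b). At z = 2 (real, on the circle |z| = r):
  p(2) = (2)·2^0 + (-4)·2^1 + (-2)·2^2 + (2)·2^3 + (2)·2^4 = 34.
  |p(2)| = 34.
Check: |p(2)| = 34 ≤ 66 = M_tri(2). ✓ Equality does not hold at z = 2 (the coefficients have mixed signs, so the terms do not all align in phase there).

M_tri(2) = 66; |p(2)| = 34; equality at z=2: no.


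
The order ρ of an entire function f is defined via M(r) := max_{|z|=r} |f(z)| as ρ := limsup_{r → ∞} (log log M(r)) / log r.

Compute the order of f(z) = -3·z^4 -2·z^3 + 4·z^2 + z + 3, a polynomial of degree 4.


|f(z)| ≤ Σ|c_k|·r^k = O(r^4) as r → ∞. Polynomial growth is O(e^{r^ε}) for every ε > 0 (since r^4/e^{r^ε} → 0), so ρ ≤ ε for all ε > 0, i.e. ρ = 0. Every nonconstant polynomial has order 0.
Therefore ρ = 0.

Order ρ = 0.


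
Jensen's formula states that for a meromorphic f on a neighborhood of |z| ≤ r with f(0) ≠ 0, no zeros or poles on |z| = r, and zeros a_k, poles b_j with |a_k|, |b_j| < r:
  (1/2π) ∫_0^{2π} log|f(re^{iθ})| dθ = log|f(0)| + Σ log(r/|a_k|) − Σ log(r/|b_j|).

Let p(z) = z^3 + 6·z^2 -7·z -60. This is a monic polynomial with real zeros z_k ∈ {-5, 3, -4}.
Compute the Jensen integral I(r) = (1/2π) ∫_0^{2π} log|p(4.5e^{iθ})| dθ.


Zeros: -5, -4, 3; r = 4.5.
Inside |z| < r: -4, 3. Outside (|z| ≥ r): -5.
p(0) = -60, so log|p(0)| = log(60) = 4.0943.
Apply Jensen: I(r) = log|p(0)| + Σ_k log(r/|z_k|), summed over zeros inside |z| < r.
  log(r/|z_k|) for z_k = 3: log(4.5/3) = 0.4055
  log(r/|z_k|) for z_k = -4: log(4.5/4) = 0.1178
  Outside zeros (-5) contribute nothing to the Jensen sum.
Sum over inside zeros: 0.5232.
I(r) = log|p(0)| + (inside sum) = 4.0943 + 0.5232 = 4.6176.
Note: since some zeros are outside |z| ≤ r, the simplified n·log(r) form does NOT apply — only the inside zeros contribute.

I(r) ≈ 4.6176.


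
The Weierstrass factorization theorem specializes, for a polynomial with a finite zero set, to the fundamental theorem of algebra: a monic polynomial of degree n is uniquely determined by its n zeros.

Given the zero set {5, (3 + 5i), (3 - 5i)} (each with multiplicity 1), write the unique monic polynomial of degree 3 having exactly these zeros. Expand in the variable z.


The polynomial is p(z) = ∏_{α ∈ S} (z − α), where S = {5, (3 + 5i), (3 - 5i)}.
Expanding the product yields: p(z) = z^3 -11·z^2 + 64·z -170.
Note conjugate pairs combine to real quadratics: (z − (3+5i))(z − (3−5i)) = z² − 6z + 34.
The resulting polynomial has degree 3 and real coefficients as required.

p(z) = z^3 -11·z^2 + 64·z -170.


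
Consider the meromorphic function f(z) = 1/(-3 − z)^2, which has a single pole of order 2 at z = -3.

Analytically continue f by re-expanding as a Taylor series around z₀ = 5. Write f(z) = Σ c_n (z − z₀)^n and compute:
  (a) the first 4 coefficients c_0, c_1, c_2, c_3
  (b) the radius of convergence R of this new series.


Let w = z − z₀, so z = z₀ + w.
Then -3 − z = -3 − (z₀ + w) = (-3 − z₀) − w = -8 − w.
f(z) = 1/(-8 − w)^2 = (1/(-8)^2) · (1 − w/(-8))^{−2}.
By the binomial series (1−u)^{−2} = Σ_{n≥0} C(n+1, 1) u^n for |u|<1, with u = w/(-8):
  c_n = C(n+1, 1) / (-8)^(n+2).
  c_0 = 1/(-8)^2 = 1/64.
  c_1 = 2/(-8)^3 = -1/256.
  c_2 = 3/(-8)^4 = 3/4096.
  c_3 = 4/(-8)^5 = -1/8192.
The series is valid for |w/d| < 1, i.e. |z − z₀| < |d|.
Radius of convergence: R = |-3 − z₀| = |-8| = 8 (distance from z₀ to the singularity z = -3).

c_0 = 1/64, c_1 = -1/256, c_2 = 3/4096, c_3 = -1/8192; R = 8.


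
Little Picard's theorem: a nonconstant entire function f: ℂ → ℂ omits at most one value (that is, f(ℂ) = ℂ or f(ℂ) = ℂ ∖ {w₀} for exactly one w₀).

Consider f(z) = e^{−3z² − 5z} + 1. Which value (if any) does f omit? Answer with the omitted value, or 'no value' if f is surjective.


Little Picard bounds the complement of f(ℂ) to at most one point.
The exponent g(z) = −3z² − 5z is a nonconstant polynomial, hence surjective onto ℂ. So e^{g(z)} takes every value in {e^w : w ∈ ℂ} = ℂ ∖ {0}. Adding 1 shifts the range to ℂ ∖ {1}. f omits exactly 1.

Omitted value: 1.


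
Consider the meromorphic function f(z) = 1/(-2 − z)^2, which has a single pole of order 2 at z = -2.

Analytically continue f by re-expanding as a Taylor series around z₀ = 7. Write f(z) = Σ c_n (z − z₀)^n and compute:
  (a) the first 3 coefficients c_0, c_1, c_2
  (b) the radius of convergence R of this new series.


Let w = z − z₀, so z = z₀ + w.
Then -2 − z = -2 − (z₀ + w) = (-2 − z₀) − w = -9 − w.
f(z) = 1/(-9 − w)^2 = (1/(-9)^2) · (1 − w/(-9))^{−2}.
By the binomial series (1−u)^{−2} = Σ_{n≥0} C(n+1, 1) u^n for |u|<1, with u = w/(-9):
  c_n = C(n+1, 1) / (-9)^(n+2).
  c_0 = 1/(-9)^2 = 1/81.
  c_1 = 2/(-9)^3 = -2/729.
  c_2 = 3/(-9)^4 = 1/2187.
The series is valid for |w/d| < 1, i.e. |z − z₀| < |d|.
Radius of convergence: R = |-2 − z₀| = |-9| = 9 (distance from z₀ to the singularity z = -2).

c_0 = 1/81, c_1 = -2/729, c_2 = 1/2187; R = 9.


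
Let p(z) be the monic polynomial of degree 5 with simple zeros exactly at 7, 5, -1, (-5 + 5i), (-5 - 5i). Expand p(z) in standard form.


The polynomial is p(z) = ∏_{α ∈ S} (z − α), where S = {7, 5, -1, (-5 + 5i), (-5 - 5i)}.
Expanding the product yields: p(z) = z^5 -z^4 -37·z^3 -285·z^2 + 1500·z + 1750.
Note conjugate pairs combine to real quadratics: (z − (-5+5i))(z − (-5−5i)) = z² + 10z + 50.
The resulting polynomial has degree 5 and real coefficients as required.

p(z) = z^5 -z^4 -37·z^3 -285·z^2 + 1500·z + 1750.


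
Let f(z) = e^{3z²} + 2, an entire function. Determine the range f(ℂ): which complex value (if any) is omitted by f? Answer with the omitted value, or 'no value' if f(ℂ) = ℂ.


Little Picard bounds the complement of f(ℂ) to at most one point.
The exponent g(z) = 3z² is a nonconstant polynomial, hence surjective onto ℂ. So e^{g(z)} takes every value in {e^w : w ∈ ℂ} = ℂ ∖ {0}. Adding 2 shifts the range to ℂ ∖ {2}. f omits exactly 2.

Omitted value: 2.


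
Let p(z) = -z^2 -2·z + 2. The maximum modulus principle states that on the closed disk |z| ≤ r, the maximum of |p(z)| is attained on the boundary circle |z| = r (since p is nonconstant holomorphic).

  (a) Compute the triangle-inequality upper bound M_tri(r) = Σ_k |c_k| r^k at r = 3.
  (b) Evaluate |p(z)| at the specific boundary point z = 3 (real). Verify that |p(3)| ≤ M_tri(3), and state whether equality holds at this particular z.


Coefficients: c_0 = 2, c_1 = -2, c_2 = -1. Radius r = 3.
Part (a). Triangle bound: M_tri(r) = Σ_k |c_k| r^k
  = |2|·3^0 + |-2|·3^1 + |-1|·3^2
  = 2 + 6 + 9 = 17.
This bounds M(r) := max_{|z|=r} |p(z)| from above; equality holds iff all terms c_k z^k can be made to align in phase at a single z on |z|=r.
Part (b). At z = 3 (real, on the circle |z| = r):
  p(3) = (2)·3^0 + (-2)·3^1 + (-1)·3^2 = -13.
  |p(3)| = 13.
Check: |p(3)| = 13 ≤ 17 = M_tri(3). ✓ Equality does not hold at z = 3 (the coefficients have mixed signs, so the terms do not all align in phase there).

M_tri(3) = 17; |p(3)| = 13; equality at z=3: no.


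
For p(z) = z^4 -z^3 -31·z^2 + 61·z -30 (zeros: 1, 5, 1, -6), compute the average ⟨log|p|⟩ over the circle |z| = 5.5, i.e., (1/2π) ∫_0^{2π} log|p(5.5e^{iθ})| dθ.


Zeros: -6, 1, 1, 5; r = 5.5.
Inside |z| < r: 1, 1, 5. Outside (|z| ≥ r): -6.
p(0) = -30, so log|p(0)| = log(30) = 3.4012.
Apply Jensen: I(r) = log|p(0)| + Σ_k log(r/|z_k|), summed over zeros inside |z| < r.
  log(r/|z_k|) for z_k = 1: log(5.5/1) = 1.7047
  log(r/|z_k|) for z_k = 5: log(5.5/5) = 0.0953
  log(r/|z_k|) for z_k = 1: log(5.5/1) = 1.7047
  Outside zeros (-6) contribute nothing to the Jensen sum.
Sum over inside zeros: 3.5048.
I(r) = log|p(0)| + (inside sum) = 3.4012 + 3.5048 = 6.9060.
Note: since some zeros are outside |z| ≤ r, the simplified n·log(r) form does NOT apply — only the inside zeros contribute.

I(r) ≈ 6.9060.


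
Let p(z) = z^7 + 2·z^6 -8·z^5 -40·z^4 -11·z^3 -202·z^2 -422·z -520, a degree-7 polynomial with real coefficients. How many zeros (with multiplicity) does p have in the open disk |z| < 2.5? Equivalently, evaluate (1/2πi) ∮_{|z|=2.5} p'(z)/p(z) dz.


The zeros of p are: (-1 + 1i), (-1 - 1i), 4, (-3 + 2i), (-3 - 2i), (1 + 2i), (1 - 2i).
Their magnitudes are: 1.414, 1.414, 4, 3.606, 3.606, 2.236, 2.236.
Zeros with |z| < R = 2.5: (-1 + 1i), (-1 - 1i), (1 + 2i), (1 - 2i).
Count = 4.
By the argument principle, (1/2πi) ∮_{|z|=R} p'(z)/p(z) dz equals exactly this count.

Number of zeros inside |z| < 2.5: 4.


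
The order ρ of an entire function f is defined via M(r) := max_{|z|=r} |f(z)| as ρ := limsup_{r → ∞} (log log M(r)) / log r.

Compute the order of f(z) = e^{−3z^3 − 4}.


|e^{−3z^3 − 4}| = e^{Re(-3·z^3) + -4} ≤ e^{3|z|^3 + -4} = e^{3r^3 + -4} on |z| = r, so ρ ≤ 3. Choosing z on |z|=r so that -3·z^3 is real positive (always possible by picking arg z appropriately) gives |f(z)| = e^{3r^3 + -4}, matching the bound. The additive constant -4 does not affect log log M(r) ~ 3·log r. Hence ρ = 3.
Therefore ρ = 3.

Order ρ = 3.


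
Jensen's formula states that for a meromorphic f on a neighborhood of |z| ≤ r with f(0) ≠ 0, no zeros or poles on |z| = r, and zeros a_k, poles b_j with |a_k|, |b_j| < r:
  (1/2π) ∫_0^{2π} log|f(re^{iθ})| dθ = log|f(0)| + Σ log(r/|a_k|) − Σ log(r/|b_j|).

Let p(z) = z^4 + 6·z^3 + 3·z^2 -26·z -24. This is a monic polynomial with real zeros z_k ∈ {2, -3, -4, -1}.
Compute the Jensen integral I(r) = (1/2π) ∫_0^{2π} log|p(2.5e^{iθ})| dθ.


Zeros: -4, -3, -1, 2; r = 2.5.
Inside |z| < r: -1, 2. Outside (|z| ≥ r): -4, -3.
p(0) = -24, so log|p(0)| = log(24) = 3.1781.
Apply Jensen: I(r) = log|p(0)| + Σ_k log(r/|z_k|), summed over zeros inside |z| < r.
  log(r/|z_k|) for z_k = 2: log(2.5/2) = 0.2231
  log(r/|z_k|) for z_k = -1: log(2.5/1) = 0.9163
  Outside zeros (-4, -3) contribute nothing to the Jensen sum.
Sum over inside zeros: 1.1394.
I(r) = log|p(0)| + (inside sum) = 3.1781 + 1.1394 = 4.3175.
Note: since some zeros are outside |z| ≤ r, the simplified n·log(r) form does NOT apply — only the inside zeros contribute.

I(r) ≈ 4.3175.


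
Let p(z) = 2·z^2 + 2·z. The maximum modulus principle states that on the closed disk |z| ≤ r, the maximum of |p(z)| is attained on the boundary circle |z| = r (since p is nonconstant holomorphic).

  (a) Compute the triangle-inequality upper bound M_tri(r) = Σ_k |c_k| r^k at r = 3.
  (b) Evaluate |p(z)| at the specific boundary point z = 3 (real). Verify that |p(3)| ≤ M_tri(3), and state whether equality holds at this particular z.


Coefficients: c_0 = 0, c_1 = 2, c_2 = 2. Radius r = 3.
Part (a). Triangle bound: M_tri(r) = Σ_k |c_k| r^k
  = |0|·3^0 + |2|·3^1 + |2|·3^2
  = 0 + 6 + 18 = 24.
This bounds M(r) := max_{|z|=r} |p(z)| from above; equality holds iff all terms c_k z^k can be made to align in phase at a single z on |z|=r.
Part (b). At z = 3 (real, on the circle |z| = r):
  p(3) = (0)·3^0 + (2)·3^1 + (2)·3^2 = 24.
  |p(3)| = 24.
Since all nonzero coefficients share the same sign, |p(3)| = 24 = M_tri(3); the triangle bound is attained at z = 3, so in fact M(r) = 24.

M_tri(3) = 24; |p(3)| = 24; equality at z=3: yes.


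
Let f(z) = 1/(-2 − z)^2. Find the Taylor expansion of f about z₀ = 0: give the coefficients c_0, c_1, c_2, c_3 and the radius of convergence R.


Let w = z − z₀, so z = z₀ + w.
Then -2 − z = -2 − (z₀ + w) = (-2 − z₀) − w = -2 − w.
f(z) = 1/(-2 − w)^2 = (1/(-2)^2) · (1 − w/(-2))^{−2}.
By the binomial series (1−u)^{−2} = Σ_{n≥0} C(n+1, 1) u^n for |u|<1, with u = w/(-2):
  c_n = C(n+1, 1) / (-2)^(n+2).
  c_0 = 1/(-2)^2 = 1/4.
  c_1 = 2/(-2)^3 = -1/4.
  c_2 = 3/(-2)^4 = 3/16.
  c_3 = 4/(-2)^5 = -1/8.
The series is valid for |w/d| < 1, i.e. |z − z₀| < |d|.
Radius of convergence: R = |-2 − z₀| = |-2| = 2 (distance from z₀ to the singularity z = -2).

c_0 = 1/4, c_1 = -1/4, c_2 = 3/16, c_3 = -1/8; R = 2.
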